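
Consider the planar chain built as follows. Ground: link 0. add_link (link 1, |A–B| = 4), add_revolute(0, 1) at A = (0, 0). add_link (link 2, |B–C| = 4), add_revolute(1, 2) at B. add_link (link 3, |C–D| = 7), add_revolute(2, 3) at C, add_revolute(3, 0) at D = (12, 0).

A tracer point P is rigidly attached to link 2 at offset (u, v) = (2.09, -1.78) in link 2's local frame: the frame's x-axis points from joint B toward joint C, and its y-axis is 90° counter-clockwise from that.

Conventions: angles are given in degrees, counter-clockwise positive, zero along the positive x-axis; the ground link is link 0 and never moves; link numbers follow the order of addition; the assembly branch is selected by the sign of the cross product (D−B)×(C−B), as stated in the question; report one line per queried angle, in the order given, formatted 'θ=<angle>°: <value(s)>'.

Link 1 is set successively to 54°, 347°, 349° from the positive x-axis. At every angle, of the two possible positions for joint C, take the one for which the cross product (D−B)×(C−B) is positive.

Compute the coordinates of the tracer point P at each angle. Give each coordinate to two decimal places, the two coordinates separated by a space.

A=(0,0), D=(12.00,0)
θ=54°: B = A + 4.00·(cos54°, sin54°) = (2.3511, 3.2361)
θ=54°: |BD| = 10.1771
θ=54°: circle(B,4.00) ∩ circle(D,7.00): a=3.4672, h=1.9946
θ=54°:   candidates: C₊=(6.2726,4.0246) cross=20.299; C₋=(5.0042,0.2425) cross=-20.299
θ=54°:   branch + wants cross > 0 → take C=(6.2726,4.0246) (cross=20.299)
θ=54°: ex = (C−B)/|BC| = (0.9804,0.1971); ey = (-0.1971,0.9804)
θ=54°: P = B + 2.09·ex + -1.78·ey = (4.7510,1.9030)
θ=347°: B = A + 4.00·(cos347°, sin347°) = (3.8975, -0.8998)
θ=347°: |BD| = 8.1523
θ=347°: circle(B,4.00) ∩ circle(D,7.00): a=2.0522, h=3.4334
θ=347°:   candidates: C₊=(5.5582,2.7392) cross=27.990; C₋=(6.3161,-4.0857) cross=-27.990
θ=347°:   branch + wants cross > 0 → take C=(5.5582,2.7392) (cross=27.990)
θ=347°: ex = (C−B)/|BC| = (0.4152,0.9097); ey = (-0.9097,0.4152)
θ=347°: P = B + 2.09·ex + -1.78·ey = (6.3845,0.2625)
θ=349°: B = A + 4.00·(cos349°, sin349°) = (3.9265, -0.7632)
θ=349°: |BD| = 8.1095
θ=349°: circle(B,4.00) ∩ circle(D,7.00): a=2.0201, h=3.4524
θ=349°:   candidates: C₊=(5.6127,2.8640) cross=27.997; C₋=(6.2626,-4.0102) cross=-27.997
θ=349°:   branch + wants cross > 0 → take C=(5.6127,2.8640) (cross=27.997)
θ=349°: ex = (C−B)/|BC| = (0.4215,0.9068); ey = (-0.9068,0.4215)
θ=349°: P = B + 2.09·ex + -1.78·ey = (6.4217,0.3816)

θ=54°: 4.75 1.90
θ=347°: 6.38 0.26
θ=349°: 6.42 0.38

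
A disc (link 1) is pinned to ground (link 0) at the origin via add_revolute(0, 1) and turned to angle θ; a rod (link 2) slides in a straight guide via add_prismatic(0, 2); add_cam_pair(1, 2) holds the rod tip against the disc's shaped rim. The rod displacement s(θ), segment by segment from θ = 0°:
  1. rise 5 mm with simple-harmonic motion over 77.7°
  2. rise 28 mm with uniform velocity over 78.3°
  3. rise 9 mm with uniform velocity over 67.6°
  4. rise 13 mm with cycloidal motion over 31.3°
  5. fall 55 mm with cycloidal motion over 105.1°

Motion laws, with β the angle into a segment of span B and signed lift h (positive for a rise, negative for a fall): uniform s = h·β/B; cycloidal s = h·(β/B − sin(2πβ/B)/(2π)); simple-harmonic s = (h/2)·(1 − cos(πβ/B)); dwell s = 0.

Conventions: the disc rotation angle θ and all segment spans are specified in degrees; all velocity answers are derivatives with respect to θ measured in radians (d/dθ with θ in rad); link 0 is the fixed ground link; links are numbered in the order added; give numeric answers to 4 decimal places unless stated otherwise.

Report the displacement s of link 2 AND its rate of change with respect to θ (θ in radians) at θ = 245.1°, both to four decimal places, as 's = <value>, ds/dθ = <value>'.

segment 1 (0° to 77.7°, simple-harmonic, h = 5) is passed completely: s = 0.0000 + (5) = 5.0000
segment 2 (77.7° to 156°, uniform, h = 28) is passed completely: s = 5.0000 + (28) = 33.0000
segment 3 (156° to 223.6°, uniform, h = 9) is passed completely: s = 33.0000 + (9) = 42.0000
θ = 245.1° falls in segment 4 (223.6° to 254.9°, cycloidal, h = 13): β = 245.1 − 223.6 = 21.5°, B = 31.3°; Δs = 13·(0.6869 − sin(2π·0.6869)/(2π)) = 10.8382; s = 42.0000 + 10.8382 = 52.8382
velocity in seg [223.6°–254.9°] (cycloidal), θ in radians: β = 21.5° = 0.3752 rad, B = 31.3° = 0.5463 rad; ds/dθ = (h/B)(1 − cos(2πβ/B)) = (13/0.5463)(1 − cos(2π·0.6869)) = 32.986361 mm/rad

s = 52.8382, ds/dθ = 32.9864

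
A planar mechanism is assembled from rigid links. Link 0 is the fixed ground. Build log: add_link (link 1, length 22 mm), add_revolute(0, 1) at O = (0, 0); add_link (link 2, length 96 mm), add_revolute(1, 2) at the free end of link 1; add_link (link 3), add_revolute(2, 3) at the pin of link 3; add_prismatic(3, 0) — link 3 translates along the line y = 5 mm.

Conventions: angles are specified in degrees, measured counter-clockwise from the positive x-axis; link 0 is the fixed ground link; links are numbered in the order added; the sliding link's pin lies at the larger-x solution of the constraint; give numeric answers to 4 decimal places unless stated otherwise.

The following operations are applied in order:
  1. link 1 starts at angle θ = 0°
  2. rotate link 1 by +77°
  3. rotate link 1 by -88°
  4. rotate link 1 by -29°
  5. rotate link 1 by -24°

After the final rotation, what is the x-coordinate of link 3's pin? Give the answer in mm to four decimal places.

geometry: r = 22 mm, L = 96 mm, e = 5 mm; θ starts at 0°
rotate link 1 by +77°: θ ← 0° +77° = 77°
rotate link 1 by -88°: θ ← 77° -88° = -11°
rotate link 1 by -29°: θ ← -11° -29° = -40°
rotate link 1 by -24°: θ ← -40° -24° = -64°
crank pin P = (r cos θ, r sin θ) = (9.644165, -19.773469)
h = r sin θ − e = -19.773469 − 5 = -24.773469
x = r cos θ + √(L² − h²) = 9.644165 + 92.748451 = 102.392617

102.3926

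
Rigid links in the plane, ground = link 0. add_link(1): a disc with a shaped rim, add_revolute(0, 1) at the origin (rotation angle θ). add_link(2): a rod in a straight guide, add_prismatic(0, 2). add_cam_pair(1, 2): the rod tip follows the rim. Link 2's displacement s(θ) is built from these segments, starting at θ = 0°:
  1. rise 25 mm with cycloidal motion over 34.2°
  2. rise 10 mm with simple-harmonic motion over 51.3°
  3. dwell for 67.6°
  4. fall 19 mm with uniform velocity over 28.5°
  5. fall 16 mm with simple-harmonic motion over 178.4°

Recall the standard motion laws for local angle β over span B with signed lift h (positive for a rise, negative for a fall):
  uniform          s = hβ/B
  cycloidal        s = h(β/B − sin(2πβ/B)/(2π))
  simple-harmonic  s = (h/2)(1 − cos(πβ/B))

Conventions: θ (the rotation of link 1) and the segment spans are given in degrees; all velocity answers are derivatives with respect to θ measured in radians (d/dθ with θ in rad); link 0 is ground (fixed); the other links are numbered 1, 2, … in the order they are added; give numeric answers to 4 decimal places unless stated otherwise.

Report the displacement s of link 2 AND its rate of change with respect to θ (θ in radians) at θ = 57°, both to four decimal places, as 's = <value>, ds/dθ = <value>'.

segment 1 (0° to 34.2°, cycloidal, h = 25) is passed completely: s = 0.0000 + (25) = 25.0000
θ = 57° falls in segment 2 (34.2° to 85.5°, simple-harmonic, h = 10): β = 57 − 34.2 = 22.8°, B = 51.3°; Δs = 10/2·(1 − cos(π·0.4444)) = 4.1318; s = 25.0000 + 4.1318 = 29.1318
velocity in seg [34.2°–85.5°] (simple-harmonic), θ in radians: β = 22.8° = 0.3979 rad, B = 51.3° = 0.8954 rad; ds/dθ = (πh/(2B)) sin(πβ/B) = (π·10/(2·0.8954)) sin(π·0.4444) = 17.277329 mm/rad

s = 29.1318, ds/dθ = 17.2773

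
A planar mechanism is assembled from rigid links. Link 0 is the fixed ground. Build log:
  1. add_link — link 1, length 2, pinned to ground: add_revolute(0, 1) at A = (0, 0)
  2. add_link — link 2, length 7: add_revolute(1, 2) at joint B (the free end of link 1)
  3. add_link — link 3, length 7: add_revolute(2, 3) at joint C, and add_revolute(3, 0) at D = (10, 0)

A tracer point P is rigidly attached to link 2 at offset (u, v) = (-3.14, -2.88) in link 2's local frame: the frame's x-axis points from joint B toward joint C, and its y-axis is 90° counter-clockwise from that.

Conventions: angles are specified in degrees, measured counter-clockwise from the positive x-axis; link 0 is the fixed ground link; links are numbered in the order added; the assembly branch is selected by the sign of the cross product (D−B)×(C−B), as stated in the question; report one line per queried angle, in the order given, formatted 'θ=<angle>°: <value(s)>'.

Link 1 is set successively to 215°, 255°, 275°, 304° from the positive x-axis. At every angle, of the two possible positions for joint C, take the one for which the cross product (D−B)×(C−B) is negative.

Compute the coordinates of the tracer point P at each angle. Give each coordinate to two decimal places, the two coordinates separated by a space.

A=(0,0), D=(10.00,0)
θ=215°: B = A + 2.00·(cos215°, sin215°) = (-1.6383, -1.1472)
θ=215°: |BD| = 11.6947
θ=215°: circle(B,7.00) ∩ circle(D,7.00): a=5.8474, h=3.8482
θ=215°:   candidates: C₊=(3.8034,3.2560) cross=45.003; C₋=(4.5583,-4.4032) cross=-45.003
θ=215°:   branch - wants cross < 0 → take C=(4.5583,-4.4032) (cross=-45.003)
θ=215°: ex = (C−B)/|BC| = (0.8852,-0.4651); ey = (0.4651,0.8852)
θ=215°: P = B + -3.14·ex + -2.88·ey = (-5.7576,-2.2361)
θ=255°: B = A + 2.00·(cos255°, sin255°) = (-0.5176, -1.9319)
θ=255°: |BD| = 10.6936
θ=255°: circle(B,7.00) ∩ circle(D,7.00): a=5.3468, h=4.5179
θ=255°:   candidates: C₊=(3.9250,3.4777) cross=48.313; C₋=(5.5574,-5.4095) cross=-48.313
θ=255°:   branch - wants cross < 0 → take C=(5.5574,-5.4095) (cross=-48.313)
θ=255°: ex = (C−B)/|BC| = (0.8679,-0.4968); ey = (0.4968,0.8679)
θ=255°: P = B + -3.14·ex + -2.88·ey = (-4.6735,-2.8713)
θ=275°: B = A + 2.00·(cos275°, sin275°) = (0.1743, -1.9924)
θ=275°: |BD| = 10.0257
θ=275°: circle(B,7.00) ∩ circle(D,7.00): a=5.0128, h=4.8859
θ=275°:   candidates: C₊=(4.1162,3.7922) cross=48.984; C₋=(6.0581,-5.7846) cross=-48.984
θ=275°:   branch - wants cross < 0 → take C=(6.0581,-5.7846) (cross=-48.984)
θ=275°: ex = (C−B)/|BC| = (0.8405,-0.5417); ey = (0.5417,0.8405)
θ=275°: P = B + -3.14·ex + -2.88·ey = (-4.0252,-2.7121)
θ=304°: B = A + 2.00·(cos304°, sin304°) = (1.1184, -1.6581)
θ=304°: |BD| = 9.0351
θ=304°: circle(B,7.00) ∩ circle(D,7.00): a=4.5175, h=5.3471
θ=304°:   candidates: C₊=(4.5779,4.4273) cross=48.312; C₋=(6.5405,-6.0854) cross=-48.312
θ=304°:   branch - wants cross < 0 → take C=(6.5405,-6.0854) (cross=-48.312)
θ=304°: ex = (C−B)/|BC| = (0.7746,-0.6325); ey = (0.6325,0.7746)
θ=304°: P = B + -3.14·ex + -2.88·ey = (-3.1353,-1.9029)

θ=215°: -5.76 -2.24
θ=255°: -4.67 -2.87
θ=275°: -4.03 -2.71
θ=304°: -3.14 -1.90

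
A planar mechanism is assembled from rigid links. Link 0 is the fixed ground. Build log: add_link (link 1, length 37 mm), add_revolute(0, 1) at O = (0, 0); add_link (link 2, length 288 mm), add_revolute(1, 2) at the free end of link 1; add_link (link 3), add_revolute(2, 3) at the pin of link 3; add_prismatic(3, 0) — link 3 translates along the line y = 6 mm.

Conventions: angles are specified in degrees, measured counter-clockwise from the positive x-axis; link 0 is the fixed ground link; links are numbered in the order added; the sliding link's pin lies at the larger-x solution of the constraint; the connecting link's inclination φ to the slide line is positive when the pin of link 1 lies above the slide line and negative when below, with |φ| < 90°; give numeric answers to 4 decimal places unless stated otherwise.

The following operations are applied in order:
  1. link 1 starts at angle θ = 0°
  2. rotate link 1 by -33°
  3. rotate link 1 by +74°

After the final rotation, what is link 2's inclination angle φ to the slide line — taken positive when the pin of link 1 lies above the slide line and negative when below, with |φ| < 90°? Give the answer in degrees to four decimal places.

geometry: r = 37 mm, L = 288 mm, e = 6 mm; θ starts at 0°
rotate link 1 by -33°: θ ← 0° -33° = -33°
rotate link 1 by +74°: θ ← -33° +74° = 41°
h = r sin θ − e = 24.274184 − 6 = 18.274184
sin φ = h / L = 18.274184 / 288 = 0.06345203
φ = arcsin(0.06345203) = 3.637977°

3.6380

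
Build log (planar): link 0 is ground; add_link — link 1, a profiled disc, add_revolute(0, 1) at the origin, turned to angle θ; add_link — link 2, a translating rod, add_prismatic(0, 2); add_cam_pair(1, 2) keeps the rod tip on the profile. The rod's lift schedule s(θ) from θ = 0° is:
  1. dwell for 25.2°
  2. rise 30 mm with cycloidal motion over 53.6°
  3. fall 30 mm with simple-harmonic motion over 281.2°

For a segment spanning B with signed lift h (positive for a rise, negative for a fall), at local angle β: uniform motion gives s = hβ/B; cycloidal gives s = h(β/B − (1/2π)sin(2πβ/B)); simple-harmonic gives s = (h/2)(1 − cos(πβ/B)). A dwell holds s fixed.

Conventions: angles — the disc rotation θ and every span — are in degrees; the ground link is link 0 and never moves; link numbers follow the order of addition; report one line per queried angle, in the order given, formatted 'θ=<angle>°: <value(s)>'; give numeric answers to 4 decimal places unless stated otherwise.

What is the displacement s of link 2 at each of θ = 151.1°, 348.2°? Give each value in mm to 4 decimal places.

seg 1 [0°–25.2°] dwell: s stays 0.0000
seg 2 [25.2°–78.8°] cycloidal, h=30: full span → s += 30 → s = 30.0000
seg 3 [78.8°–360°] simple-harmonic, h=-30: θ=151.1° here. β=72.3, B=281.2. -30/2·(1 − cos(π·0.2571)) = -4.6330 → s = 25.3670
seg 3 [78.8°–360°] simple-harmonic, h=-30: θ=348.2° here. β=269.4, B=281.2. -30/2·(1 − cos(π·0.9580)) = -29.8698 → s = 0.1302

θ=151.1°: 25.3670
θ=348.2°: 0.1302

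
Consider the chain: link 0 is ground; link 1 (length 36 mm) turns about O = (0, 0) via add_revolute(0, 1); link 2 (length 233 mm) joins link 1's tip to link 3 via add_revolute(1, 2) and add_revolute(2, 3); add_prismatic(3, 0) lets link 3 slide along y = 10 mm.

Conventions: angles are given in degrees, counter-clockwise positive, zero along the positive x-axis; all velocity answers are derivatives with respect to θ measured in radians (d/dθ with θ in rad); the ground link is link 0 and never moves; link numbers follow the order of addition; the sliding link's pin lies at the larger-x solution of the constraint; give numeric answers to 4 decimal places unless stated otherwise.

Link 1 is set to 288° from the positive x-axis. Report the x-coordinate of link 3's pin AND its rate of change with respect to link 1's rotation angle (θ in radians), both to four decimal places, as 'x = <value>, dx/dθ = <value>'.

geometry: r = 36 mm, L = 233 mm, e = 10 mm
crank pin P = (r cos θ, r sin θ) = (11.124612, -34.238035)
h = r sin θ − e = -34.238035 − 10 = -44.238035
x = r cos θ + √(L² − h²) = 11.124612 + 228.761877 = 239.886489
dx/dθ = −r sin θ − h·r cos θ/√(L² − h²) (θ in radians; h = -44.238035) = 36.389315

x = 239.8865, dx/dθ = 36.3893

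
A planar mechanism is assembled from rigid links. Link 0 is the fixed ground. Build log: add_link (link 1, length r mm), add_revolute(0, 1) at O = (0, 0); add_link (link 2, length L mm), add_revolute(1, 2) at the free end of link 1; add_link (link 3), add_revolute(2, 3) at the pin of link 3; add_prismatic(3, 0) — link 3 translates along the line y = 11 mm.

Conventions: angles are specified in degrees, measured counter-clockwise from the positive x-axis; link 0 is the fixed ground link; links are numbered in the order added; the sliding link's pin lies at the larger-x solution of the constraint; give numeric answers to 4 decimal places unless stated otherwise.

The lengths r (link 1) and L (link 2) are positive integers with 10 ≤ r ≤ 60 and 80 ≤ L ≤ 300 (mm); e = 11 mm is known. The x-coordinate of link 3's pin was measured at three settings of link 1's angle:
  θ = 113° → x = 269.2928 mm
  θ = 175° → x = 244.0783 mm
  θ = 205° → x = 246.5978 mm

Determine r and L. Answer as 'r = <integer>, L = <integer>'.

constraint per measurement: (x − r cos θ)² + (r sin θ − e)² = L²
subtracting the θ₁ and θ₂ equations cancels the r² and L² terms:
r = (x₁² − x₂²) / (2[(x₁cos θ₁ + e sin θ₁) − (x₂cos θ₂ + e sin θ₂)]) = 44.0000 → r = 44
L² = (x₁ − r cos θ₁)² + (r sin θ₁ − e)² = 82944.0184 → L = 288.0000 → L = 288
check at θ₃=205°: x = 246.5978 (printed 246.5978) ✓

r = 44, L = 288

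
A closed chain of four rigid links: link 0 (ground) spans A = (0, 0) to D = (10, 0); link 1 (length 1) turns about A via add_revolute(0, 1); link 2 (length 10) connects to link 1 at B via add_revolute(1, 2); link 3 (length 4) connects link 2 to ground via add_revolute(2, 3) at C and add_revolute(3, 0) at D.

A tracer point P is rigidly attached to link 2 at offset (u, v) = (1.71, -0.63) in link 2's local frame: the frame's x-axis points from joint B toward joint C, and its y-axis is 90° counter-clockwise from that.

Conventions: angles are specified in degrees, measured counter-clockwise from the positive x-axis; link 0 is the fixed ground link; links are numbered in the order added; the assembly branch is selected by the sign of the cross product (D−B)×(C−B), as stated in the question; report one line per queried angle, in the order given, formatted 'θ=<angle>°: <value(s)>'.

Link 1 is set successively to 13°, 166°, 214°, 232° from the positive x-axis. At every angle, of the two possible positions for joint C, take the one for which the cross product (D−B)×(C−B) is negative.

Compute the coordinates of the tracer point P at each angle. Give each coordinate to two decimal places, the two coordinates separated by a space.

A=(0,0), D=(10.00,0)
θ=13°: B = A + 1.00·(cos13°, sin13°) = (0.9744, 0.2250)
θ=13°: |BD| = 9.0284
θ=13°: circle(B,10.00) ∩ circle(D,4.00): a=9.1662, h=3.9976
θ=13°:   candidates: C₊=(10.2373,3.9930) cross=36.092; C₋=(10.0381,-3.9998) cross=-36.092
θ=13°:   branch - wants cross < 0 → take C=(10.0381,-3.9998) (cross=-36.092)
θ=13°: ex = (C−B)/|BC| = (0.9064,-0.4225); ey = (0.4225,0.9064)
θ=13°: P = B + 1.71·ex + -0.63·ey = (2.2581,-1.0685)
θ=166°: B = A + 1.00·(cos166°, sin166°) = (-0.9703, 0.2419)
θ=166°: |BD| = 10.9730
θ=166°: circle(B,10.00) ∩ circle(D,4.00): a=9.3141, h=3.6398
θ=166°:   candidates: C₊=(8.4218,3.6755) cross=39.939; C₋=(8.2613,-3.6023) cross=-39.939
θ=166°:   branch - wants cross < 0 → take C=(8.2613,-3.6023) (cross=-39.939)
θ=166°: ex = (C−B)/|BC| = (0.9232,-0.3844); ey = (0.3844,0.9232)
θ=166°: P = B + 1.71·ex + -0.63·ey = (0.3661,-0.9970)
θ=214°: B = A + 1.00·(cos214°, sin214°) = (-0.8290, -0.5592)
θ=214°: |BD| = 10.8435
θ=214°: circle(B,10.00) ∩ circle(D,4.00): a=9.2950, h=3.6881
θ=214°:   candidates: C₊=(8.2634,3.6034) cross=39.992; C₋=(8.6438,-3.7631) cross=-39.992
θ=214°:   branch - wants cross < 0 → take C=(8.6438,-3.7631) (cross=-39.992)
θ=214°: ex = (C−B)/|BC| = (0.9473,-0.3204); ey = (0.3204,0.9473)
θ=214°: P = B + 1.71·ex + -0.63·ey = (0.5890,-1.7038)
θ=232°: B = A + 1.00·(cos232°, sin232°) = (-0.6157, -0.7880)
θ=232°: |BD| = 10.6449
θ=232°: circle(B,10.00) ∩ circle(D,4.00): a=9.2680, h=3.7556
θ=232°:   candidates: C₊=(8.3489,3.6433) cross=39.977; C₋=(8.9049,-3.8472) cross=-39.977
θ=232°:   branch - wants cross < 0 → take C=(8.9049,-3.8472) (cross=-39.977)
θ=232°: ex = (C−B)/|BC| = (0.9521,-0.3059); ey = (0.3059,0.9521)
θ=232°: P = B + 1.71·ex + -0.63·ey = (0.8196,-1.9109)

θ=13°: 2.26 -1.07
θ=166°: 0.37 -1.00
θ=214°: 0.59 -1.70
θ=232°: 0.82 -1.91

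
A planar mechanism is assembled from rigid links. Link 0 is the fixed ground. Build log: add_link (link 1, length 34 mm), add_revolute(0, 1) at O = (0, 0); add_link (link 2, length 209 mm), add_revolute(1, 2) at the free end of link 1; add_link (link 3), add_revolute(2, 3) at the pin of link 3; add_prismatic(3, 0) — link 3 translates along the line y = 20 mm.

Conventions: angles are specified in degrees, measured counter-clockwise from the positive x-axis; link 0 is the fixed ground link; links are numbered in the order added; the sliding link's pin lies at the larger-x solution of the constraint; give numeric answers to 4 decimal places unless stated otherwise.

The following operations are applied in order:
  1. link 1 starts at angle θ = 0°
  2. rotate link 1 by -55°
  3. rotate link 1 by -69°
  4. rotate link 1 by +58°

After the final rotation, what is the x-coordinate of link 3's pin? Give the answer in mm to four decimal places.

geometry: r = 34 mm, L = 209 mm, e = 20 mm; θ starts at 0°
rotate link 1 by -55°: θ ← 0° -55° = -55°
rotate link 1 by -69°: θ ← -55° -69° = -124°
rotate link 1 by +58°: θ ← -124° +58° = -66°
crank pin P = (r cos θ, r sin θ) = (13.829046, -31.060546)
h = r sin θ − e = -31.060546 − 20 = -51.060546
x = r cos θ + √(L² − h²) = 13.829046 + 202.666773 = 216.495818

216.4958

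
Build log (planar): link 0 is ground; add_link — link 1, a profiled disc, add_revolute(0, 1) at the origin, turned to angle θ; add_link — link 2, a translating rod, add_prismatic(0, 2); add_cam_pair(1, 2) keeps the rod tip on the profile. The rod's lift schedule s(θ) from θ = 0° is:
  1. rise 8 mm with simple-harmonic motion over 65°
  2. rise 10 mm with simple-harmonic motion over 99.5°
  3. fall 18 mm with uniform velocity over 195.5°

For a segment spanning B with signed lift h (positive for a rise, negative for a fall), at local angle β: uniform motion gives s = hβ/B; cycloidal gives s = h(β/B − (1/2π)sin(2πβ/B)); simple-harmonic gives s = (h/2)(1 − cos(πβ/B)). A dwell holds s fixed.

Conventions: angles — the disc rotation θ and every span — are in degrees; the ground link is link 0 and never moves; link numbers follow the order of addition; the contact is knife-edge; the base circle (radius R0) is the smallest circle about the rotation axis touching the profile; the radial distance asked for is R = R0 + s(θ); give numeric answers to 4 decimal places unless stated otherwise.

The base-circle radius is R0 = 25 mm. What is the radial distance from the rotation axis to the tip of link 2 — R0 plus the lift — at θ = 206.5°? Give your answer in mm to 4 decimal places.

seg 1 [0°–65°] simple-harmonic, h=8: full span → s += 8 → s = 8.0000
seg 2 [65°–164.5°] simple-harmonic, h=10: full span → s += 10 → s = 18.0000
seg 3 [164.5°–360°] uniform, h=-18: θ=206.5° here. β=42, B=195.5. -18·42/195.5 = -3.8670 → s = 14.1330
R = R0 + s = 25 + 14.1330 = 39.1330

39.1330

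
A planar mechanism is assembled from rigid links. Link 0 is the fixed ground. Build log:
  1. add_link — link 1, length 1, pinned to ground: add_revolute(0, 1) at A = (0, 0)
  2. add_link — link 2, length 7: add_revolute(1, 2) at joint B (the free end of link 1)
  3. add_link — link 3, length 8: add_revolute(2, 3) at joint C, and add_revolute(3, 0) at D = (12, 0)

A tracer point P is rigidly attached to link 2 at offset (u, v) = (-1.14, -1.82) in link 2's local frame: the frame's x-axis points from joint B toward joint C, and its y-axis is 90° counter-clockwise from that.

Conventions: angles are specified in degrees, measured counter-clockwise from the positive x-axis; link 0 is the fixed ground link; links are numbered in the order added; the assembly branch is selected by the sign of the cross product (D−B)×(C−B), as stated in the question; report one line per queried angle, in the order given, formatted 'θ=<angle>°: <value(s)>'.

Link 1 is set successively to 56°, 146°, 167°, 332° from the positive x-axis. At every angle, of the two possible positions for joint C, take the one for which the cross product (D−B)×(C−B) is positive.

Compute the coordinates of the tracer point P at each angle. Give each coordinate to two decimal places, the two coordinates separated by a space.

A=(0,0), D=(12.00,0)
θ=56°: B = A + 1.00·(cos56°, sin56°) = (0.5592, 0.8290)
θ=56°: |BD| = 11.4708
θ=56°: circle(B,7.00) ∩ circle(D,8.00): a=5.0816, h=4.8143
θ=56°:   candidates: C₊=(5.9754,5.2635) cross=55.224; C₋=(5.2795,-4.3400) cross=-55.224
θ=56°:   branch + wants cross > 0 → take C=(5.9754,5.2635) (cross=55.224)
θ=56°: ex = (C−B)/|BC| = (0.7737,0.6335); ey = (-0.6335,0.7737)
θ=56°: P = B + -1.14·ex + -1.82·ey = (0.8301,-1.3014)
θ=146°: B = A + 1.00·(cos146°, sin146°) = (-0.8290, 0.5592)
θ=146°: |BD| = 12.8412
θ=146°: circle(B,7.00) ∩ circle(D,8.00): a=5.8366, h=3.8645
θ=146°:   candidates: C₊=(5.1703,4.1659) cross=49.625; C₋=(4.8337,-3.5558) cross=-49.625
θ=146°:   branch + wants cross > 0 → take C=(5.1703,4.1659) (cross=49.625)
θ=146°: ex = (C−B)/|BC| = (0.8570,0.5152); ey = (-0.5152,0.8570)
θ=146°: P = B + -1.14·ex + -1.82·ey = (-0.8683,-1.5880)
θ=167°: B = A + 1.00·(cos167°, sin167°) = (-0.9744, 0.2250)
θ=167°: |BD| = 12.9763
θ=167°: circle(B,7.00) ∩ circle(D,8.00): a=5.9102, h=3.7510
θ=167°:   candidates: C₊=(5.0000,3.8729) cross=48.674; C₋=(4.8699,-3.6279) cross=-48.674
θ=167°:   branch + wants cross > 0 → take C=(5.0000,3.8729) (cross=48.674)
θ=167°: ex = (C−B)/|BC| = (0.8535,0.5211); ey = (-0.5211,0.8535)
θ=167°: P = B + -1.14·ex + -1.82·ey = (-0.9989,-1.9225)
θ=332°: B = A + 1.00·(cos332°, sin332°) = (0.8829, -0.4695)
θ=332°: |BD| = 11.1270
θ=332°: circle(B,7.00) ∩ circle(D,8.00): a=4.8894, h=5.0093
θ=332°:   candidates: C₊=(5.5567,4.7417) cross=55.739; C₋=(5.9794,-5.2680) cross=-55.739
θ=332°:   branch + wants cross > 0 → take C=(5.5567,4.7417) (cross=55.739)
θ=332°: ex = (C−B)/|BC| = (0.6677,0.7445); ey = (-0.7445,0.6677)
θ=332°: P = B + -1.14·ex + -1.82·ey = (1.4767,-2.5333)

θ=56°: 0.83 -1.30
θ=146°: -0.87 -1.59
θ=167°: -1.00 -1.92
θ=332°: 1.48 -2.53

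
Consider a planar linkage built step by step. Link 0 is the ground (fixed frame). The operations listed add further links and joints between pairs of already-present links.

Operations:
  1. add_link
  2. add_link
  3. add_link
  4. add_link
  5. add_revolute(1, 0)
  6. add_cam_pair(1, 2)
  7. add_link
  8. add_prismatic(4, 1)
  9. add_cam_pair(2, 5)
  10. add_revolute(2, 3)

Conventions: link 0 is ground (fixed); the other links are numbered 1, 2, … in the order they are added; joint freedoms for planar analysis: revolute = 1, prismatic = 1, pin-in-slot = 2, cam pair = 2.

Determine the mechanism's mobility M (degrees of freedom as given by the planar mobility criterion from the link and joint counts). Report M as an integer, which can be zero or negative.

L=1 J1=0 J2=0
add link → L=2 J1=0 J2=0
add link → L=3 J1=0 J2=0
add link → L=4 J1=0 J2=0
add link → L=5 J1=0 J2=0
R@1,0 dof=1 J1 → L=5 J1=1 J2=0
C@1,2 dof=2 J2 → L=5 J1=1 J2=1
add link → L=6 J1=1 J2=1
P@4,1 dof=1 J1 → L=6 J1=2 J2=1
C@2,5 dof=2 J2 → L=6 J1=2 J2=2
R@2,3 dof=1 J1 → L=6 J1=3 J2=2
M=3(L−1)−2J1−J2=3·5−2·3−2=7

M = 7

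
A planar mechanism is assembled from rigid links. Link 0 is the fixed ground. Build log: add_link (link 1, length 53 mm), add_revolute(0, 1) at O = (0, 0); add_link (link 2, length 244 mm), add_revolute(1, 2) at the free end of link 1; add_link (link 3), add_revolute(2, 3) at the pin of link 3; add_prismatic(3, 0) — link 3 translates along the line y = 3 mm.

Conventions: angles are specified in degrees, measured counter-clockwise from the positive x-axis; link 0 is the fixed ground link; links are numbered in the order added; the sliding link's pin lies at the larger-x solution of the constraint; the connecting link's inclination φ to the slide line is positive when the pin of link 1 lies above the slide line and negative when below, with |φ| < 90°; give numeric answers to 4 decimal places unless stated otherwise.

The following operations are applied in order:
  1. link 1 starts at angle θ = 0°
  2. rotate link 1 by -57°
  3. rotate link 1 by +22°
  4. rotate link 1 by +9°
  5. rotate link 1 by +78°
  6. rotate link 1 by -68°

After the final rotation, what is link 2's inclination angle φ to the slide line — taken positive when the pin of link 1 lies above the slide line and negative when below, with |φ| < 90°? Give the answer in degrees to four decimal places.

geometry: r = 53 mm, L = 244 mm, e = 3 mm; θ starts at 0°
rotate link 1 by -57°: θ ← 0° -57° = -57°
rotate link 1 by +22°: θ ← -57° +22° = -35°
rotate link 1 by +9°: θ ← -35° +9° = -26°
rotate link 1 by +78°: θ ← -26° +78° = 52°
rotate link 1 by -68°: θ ← 52° -68° = -16°
h = r sin θ − e = -14.608780 − 3 = -17.608780
sin φ = h / L = -17.608780 / 244 = -0.07216713
φ = arcsin(-0.07216713) = -4.138470°

-4.1385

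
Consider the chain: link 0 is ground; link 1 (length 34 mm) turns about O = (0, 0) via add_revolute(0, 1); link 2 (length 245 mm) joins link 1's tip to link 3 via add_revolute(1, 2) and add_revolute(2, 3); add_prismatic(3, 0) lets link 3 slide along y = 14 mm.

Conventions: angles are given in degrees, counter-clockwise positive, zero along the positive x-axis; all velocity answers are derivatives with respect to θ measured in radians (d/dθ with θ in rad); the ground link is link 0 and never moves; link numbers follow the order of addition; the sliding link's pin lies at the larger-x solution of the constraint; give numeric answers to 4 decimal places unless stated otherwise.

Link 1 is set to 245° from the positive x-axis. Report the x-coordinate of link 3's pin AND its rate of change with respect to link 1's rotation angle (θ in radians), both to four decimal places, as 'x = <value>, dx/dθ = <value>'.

geometry: r = 34 mm, L = 245 mm, e = 14 mm
crank pin P = (r cos θ, r sin θ) = (-14.369021, -30.814465)
h = r sin θ − e = -30.814465 − 14 = -44.814465
x = r cos θ + √(L² − h²) = -14.369021 + 240.866485 = 226.497464
dx/dθ = −r sin θ − h·r cos θ/√(L² − h²) (θ in radians; h = -44.814465) = 28.141034

x = 226.4975, dx/dθ = 28.1410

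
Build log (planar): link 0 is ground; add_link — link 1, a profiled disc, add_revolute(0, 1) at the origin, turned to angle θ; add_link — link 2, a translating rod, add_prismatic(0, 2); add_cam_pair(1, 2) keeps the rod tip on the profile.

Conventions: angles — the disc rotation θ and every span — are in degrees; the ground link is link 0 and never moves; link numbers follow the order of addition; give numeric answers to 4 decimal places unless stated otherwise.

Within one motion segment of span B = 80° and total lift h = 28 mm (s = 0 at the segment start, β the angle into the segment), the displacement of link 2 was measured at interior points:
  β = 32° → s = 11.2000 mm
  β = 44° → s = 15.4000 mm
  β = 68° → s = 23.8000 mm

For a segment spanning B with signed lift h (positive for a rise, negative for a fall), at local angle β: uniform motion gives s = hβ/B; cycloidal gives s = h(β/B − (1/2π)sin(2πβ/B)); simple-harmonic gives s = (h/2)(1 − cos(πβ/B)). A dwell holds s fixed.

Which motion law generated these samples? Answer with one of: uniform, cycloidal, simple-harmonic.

candidates at β/B = r: uniform s = h·r (linear in β); cycloidal s = h·(r − sin(2πr)/(2π)); simple-harmonic s = (h/2)(1 − cos(πr))
β=32°: printed 11.2000 | uniform 11.2000, cycloidal 8.5806, simple-harmonic 9.6738
β=44°: printed 15.4000 | uniform 15.4000, cycloidal 16.7771, simple-harmonic 16.1901
β=68°: printed 23.8000 | uniform 23.8000, cycloidal 27.4053, simple-harmonic 26.4741
only one law matches every sample → uniform

uniform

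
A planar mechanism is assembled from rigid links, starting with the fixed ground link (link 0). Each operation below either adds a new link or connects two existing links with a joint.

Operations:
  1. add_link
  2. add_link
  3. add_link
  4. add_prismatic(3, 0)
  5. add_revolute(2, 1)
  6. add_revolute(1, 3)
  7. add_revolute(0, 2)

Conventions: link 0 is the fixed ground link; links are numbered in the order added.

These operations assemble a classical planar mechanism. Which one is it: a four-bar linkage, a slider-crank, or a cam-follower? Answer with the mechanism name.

links: 4 (incl. ground); joints: 3 revolute, 1 prismatic, 0 higher (cam) pair, forming one closed loop
4 links, 3 revolutes + 1 prismatic in one loop → slider-crank

slider-crank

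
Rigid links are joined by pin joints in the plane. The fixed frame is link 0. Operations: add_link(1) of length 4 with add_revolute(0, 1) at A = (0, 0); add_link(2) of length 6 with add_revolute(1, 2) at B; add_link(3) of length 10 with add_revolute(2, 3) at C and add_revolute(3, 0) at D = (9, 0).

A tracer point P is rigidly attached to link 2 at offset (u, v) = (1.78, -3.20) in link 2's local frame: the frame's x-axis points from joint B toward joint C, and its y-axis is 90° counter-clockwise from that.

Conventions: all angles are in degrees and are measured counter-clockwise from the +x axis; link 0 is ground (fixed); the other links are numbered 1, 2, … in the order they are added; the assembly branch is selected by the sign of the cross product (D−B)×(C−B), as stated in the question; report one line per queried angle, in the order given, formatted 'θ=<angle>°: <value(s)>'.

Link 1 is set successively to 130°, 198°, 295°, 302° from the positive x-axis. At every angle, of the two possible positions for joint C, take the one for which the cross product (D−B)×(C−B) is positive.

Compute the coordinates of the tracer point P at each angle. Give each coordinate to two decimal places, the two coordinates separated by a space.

A=(0,0), D=(9.00,0)
θ=130°: B = A + 4.00·(cos130°, sin130°) = (-2.5712, 3.0642)
θ=130°: |BD| = 11.9700
θ=130°: circle(B,6.00) ∩ circle(D,10.00): a=3.3116, h=5.0033
θ=130°:   candidates: C₊=(1.9109,7.0530) cross=59.889; C₋=(-0.6506,-2.6202) cross=-59.889
θ=130°:   branch + wants cross > 0 → take C=(1.9109,7.0530) (cross=59.889)
θ=130°: ex = (C−B)/|BC| = (0.7470,0.6648); ey = (-0.6648,0.7470)
θ=130°: P = B + 1.78·ex + -3.20·ey = (0.8859,1.8571)
θ=198°: B = A + 4.00·(cos198°, sin198°) = (-3.8042, -1.2361)
θ=198°: |BD| = 12.8638
θ=198°: circle(B,6.00) ∩ circle(D,10.00): a=3.9443, h=4.5214
θ=198°:   candidates: C₊=(-0.3127,3.6434) cross=58.162; C₋=(0.5562,-5.3575) cross=-58.162
θ=198°:   branch + wants cross > 0 → take C=(-0.3127,3.6434) (cross=58.162)
θ=198°: ex = (C−B)/|BC| = (0.5819,0.8132); ey = (-0.8132,0.5819)
θ=198°: P = B + 1.78·ex + -3.20·ey = (-0.1660,-1.6507)
θ=295°: B = A + 4.00·(cos295°, sin295°) = (1.6905, -3.6252)
θ=295°: |BD| = 8.1591
θ=295°: circle(B,6.00) ∩ circle(D,10.00): a=0.1576, h=5.9979
θ=295°:   candidates: C₊=(-0.8333,1.8182) cross=48.938; C₋=(4.4966,-8.9286) cross=-48.938
θ=295°:   branch + wants cross > 0 → take C=(-0.8333,1.8182) (cross=48.938)
θ=295°: ex = (C−B)/|BC| = (-0.4206,0.9072); ey = (-0.9072,-0.4206)
θ=295°: P = B + 1.78·ex + -3.20·ey = (3.8449,-0.6643)
θ=302°: B = A + 4.00·(cos302°, sin302°) = (2.1197, -3.3922)
θ=302°: |BD| = 7.6711
θ=302°: circle(B,6.00) ∩ circle(D,10.00): a=-0.3359, h=5.9906
θ=302°:   candidates: C₊=(-0.8307,1.8323) cross=45.954; C₋=(4.4674,-8.9138) cross=-45.954
θ=302°:   branch + wants cross > 0 → take C=(-0.8307,1.8323) (cross=45.954)
θ=302°: ex = (C−B)/|BC| = (-0.4917,0.8707); ey = (-0.8707,-0.4917)
θ=302°: P = B + 1.78·ex + -3.20·ey = (4.0308,-0.2687)

θ=130°: 0.89 1.86
θ=198°: -0.17 -1.65
θ=295°: 3.84 -0.66
θ=302°: 4.03 -0.27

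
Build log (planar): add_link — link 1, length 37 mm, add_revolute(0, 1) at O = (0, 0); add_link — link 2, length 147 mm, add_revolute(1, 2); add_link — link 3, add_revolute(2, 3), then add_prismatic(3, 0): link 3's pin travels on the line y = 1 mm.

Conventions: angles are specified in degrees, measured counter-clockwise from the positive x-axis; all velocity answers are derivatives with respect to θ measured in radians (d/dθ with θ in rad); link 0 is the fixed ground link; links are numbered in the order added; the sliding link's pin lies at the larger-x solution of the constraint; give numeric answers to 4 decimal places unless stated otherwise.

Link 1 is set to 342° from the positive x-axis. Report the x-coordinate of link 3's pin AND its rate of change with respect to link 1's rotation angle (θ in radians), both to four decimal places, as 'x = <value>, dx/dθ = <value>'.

geometry: r = 37 mm, L = 147 mm, e = 1 mm
crank pin P = (r cos θ, r sin θ) = (35.189091, -11.433629)
h = r sin θ − e = -11.433629 − 1 = -12.433629
x = r cos θ + √(L² − h²) = 35.189091 + 146.473222 = 181.662313
dx/dθ = −r sin θ − h·r cos θ/√(L² − h²) (θ in radians; h = -12.433629) = 14.420715

x = 181.6623, dx/dθ = 14.4207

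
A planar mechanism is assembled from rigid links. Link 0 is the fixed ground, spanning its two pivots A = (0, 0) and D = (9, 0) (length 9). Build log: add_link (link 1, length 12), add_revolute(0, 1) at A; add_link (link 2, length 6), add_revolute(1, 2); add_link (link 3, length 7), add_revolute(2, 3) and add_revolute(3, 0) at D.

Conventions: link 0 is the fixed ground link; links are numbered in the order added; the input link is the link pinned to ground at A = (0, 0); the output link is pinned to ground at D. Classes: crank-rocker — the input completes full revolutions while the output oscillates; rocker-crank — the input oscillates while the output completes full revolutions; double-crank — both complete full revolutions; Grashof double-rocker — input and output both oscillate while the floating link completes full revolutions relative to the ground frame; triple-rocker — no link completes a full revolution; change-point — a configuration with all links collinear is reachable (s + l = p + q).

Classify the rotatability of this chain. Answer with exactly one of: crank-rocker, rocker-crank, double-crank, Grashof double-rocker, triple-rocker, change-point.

lengths: ground=9, input=12, coupler=6, output=7
sorted: s=6 (shortest), l=12 (longest), p+q=16
s + l = 18 vs p + q = 16
s + l > p + q → non-Grashof → no link fully rotates → triple-rocker

triple-rocker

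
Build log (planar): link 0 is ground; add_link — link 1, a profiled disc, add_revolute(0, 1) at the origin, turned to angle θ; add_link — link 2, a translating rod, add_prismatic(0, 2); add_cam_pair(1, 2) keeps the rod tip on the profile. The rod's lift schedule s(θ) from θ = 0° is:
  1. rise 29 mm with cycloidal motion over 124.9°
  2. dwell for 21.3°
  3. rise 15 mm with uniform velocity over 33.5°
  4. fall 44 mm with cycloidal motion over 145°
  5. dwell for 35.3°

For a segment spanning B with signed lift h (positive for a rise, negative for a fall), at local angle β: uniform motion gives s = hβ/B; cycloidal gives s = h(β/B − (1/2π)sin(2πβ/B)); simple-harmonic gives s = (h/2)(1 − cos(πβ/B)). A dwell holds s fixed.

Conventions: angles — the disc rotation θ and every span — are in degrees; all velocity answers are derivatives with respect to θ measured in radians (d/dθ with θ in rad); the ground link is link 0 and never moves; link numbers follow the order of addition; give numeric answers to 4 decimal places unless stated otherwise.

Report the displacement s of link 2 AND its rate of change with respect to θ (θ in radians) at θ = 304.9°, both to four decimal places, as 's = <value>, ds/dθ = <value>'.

seg 1 [0°–124.9°] cycloidal, h=29: full span → s += 29 → s = 29.0000
seg 2 [124.9°–146.2°] dwell: s stays 29.0000
seg 3 [146.2°–179.7°] uniform, h=15: full span → s += 15 → s = 44.0000
seg 4 [179.7°–324.7°] cycloidal, h=-44: θ=304.9° here. β=125.2, B=145. -44·(0.8634 − sin(2π·0.8634)/(2π)) = -43.2895 → s = 0.7105
velocity in seg [179.7°–324.7°] (cycloidal), θ in radians: β = 125.2° = 2.1852 rad, B = 145° = 2.5307 rad; ds/dθ = (h/B)(1 − cos(2πβ/B)) = ((-44)/2.5307)(1 − cos(2π·0.8634)) = -6.016233 mm/rad

s = 0.7105, ds/dθ = -6.0162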